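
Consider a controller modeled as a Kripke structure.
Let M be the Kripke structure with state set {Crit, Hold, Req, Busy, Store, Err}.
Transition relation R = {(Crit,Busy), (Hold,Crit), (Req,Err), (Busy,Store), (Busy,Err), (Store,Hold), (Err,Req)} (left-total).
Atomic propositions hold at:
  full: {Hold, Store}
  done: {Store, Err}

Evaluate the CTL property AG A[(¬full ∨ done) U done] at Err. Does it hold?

Sat(¬full) = {Crit, Req, Busy, Err}
Sat(¬full ∨ done) = {Crit, Req, Busy, Store, Err}
A[(¬full ∨ done) U done]: least fixpoint, start Z0 = Sat(done) = {Store, Err}, add states in Sat(¬full ∨ done) with every successor in Z. Z1 = {Req, Busy, Store, Err}; Z2 = {Crit, Req, Busy, Store, Err}; fixed.
Sat(A[(¬full ∨ done) U done]) = {Crit, Req, Busy, Store, Err}
AG A[(¬full ∨ done) U done]: greatest fixpoint, start Z0 = {Crit, Req, Busy, Store, Err}, keep only states in Sat with every successor in Z. Z1 = {Crit, Req, Busy, Err}; Z2 = {Crit, Req, Err}; Z3 = {Req, Err}; fixed.
Sat(AG A[(¬full ∨ done) U done]) = {Req, Err}
Err ∈ Sat(AG A[(¬full ∨ done) U done]) = {Req, Err}, so the formula holds at Err.

Yes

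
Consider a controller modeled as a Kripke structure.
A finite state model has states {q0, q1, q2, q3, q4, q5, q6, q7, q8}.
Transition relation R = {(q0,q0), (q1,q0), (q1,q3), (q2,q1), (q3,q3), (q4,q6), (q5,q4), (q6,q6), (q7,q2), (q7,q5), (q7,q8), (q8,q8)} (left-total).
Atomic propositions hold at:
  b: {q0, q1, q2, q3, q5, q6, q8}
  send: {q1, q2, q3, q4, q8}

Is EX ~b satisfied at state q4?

Sat(~b) = {q4, q7}
Sat(EX ~b) = {s : some successor in {q4, q7}} = {q5}
q4 ∉ Sat(EX ~b) = {q5}, so the formula does not hold at q4.

No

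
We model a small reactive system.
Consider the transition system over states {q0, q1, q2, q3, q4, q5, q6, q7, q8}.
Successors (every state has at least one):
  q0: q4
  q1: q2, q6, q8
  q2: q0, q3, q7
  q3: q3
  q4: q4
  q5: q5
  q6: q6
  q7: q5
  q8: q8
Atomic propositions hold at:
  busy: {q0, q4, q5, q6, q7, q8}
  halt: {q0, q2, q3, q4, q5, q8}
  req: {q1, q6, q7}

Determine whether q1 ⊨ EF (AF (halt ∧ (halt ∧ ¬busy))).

Sat(¬busy) = {q1, q2, q3}
Sat(halt ∧ ¬busy) = {q2, q3}
Sat(halt ∧ (halt ∧ ¬busy)) = {q2, q3}
AF (halt ∧ (halt ∧ ¬busy)): least fixpoint, start Z0 = {q2, q3}, add states with every successor in Z. Already a fixed point.
Sat(AF (halt ∧ (halt ∧ ¬busy))) = {q2, q3}
EF (AF (halt ∧ (halt ∧ ¬busy))): least fixpoint, start Z0 = {q2, q3}, add states with some successor in Z. Z1 = {q1, q2, q3}; fixed.
Sat(EF (AF (halt ∧ (halt ∧ ¬busy)))) = {q1, q2, q3}
q1 ∈ Sat(EF (AF (halt ∧ (halt ∧ ¬busy)))) = {q1, q2, q3}, so the formula holds at q1.

Yes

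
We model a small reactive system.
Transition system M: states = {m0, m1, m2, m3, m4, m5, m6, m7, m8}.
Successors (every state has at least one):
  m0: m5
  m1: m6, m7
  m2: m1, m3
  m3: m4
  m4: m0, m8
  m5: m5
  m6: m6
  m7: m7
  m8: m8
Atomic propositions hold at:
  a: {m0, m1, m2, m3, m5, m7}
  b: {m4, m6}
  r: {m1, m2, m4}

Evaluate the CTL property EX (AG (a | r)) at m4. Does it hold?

Yes

Sat(a | r) = {m0, m1, m2, m3, m4, m5, m7}
AG (a | r): greatest fixpoint, start Z0 = {m0, m1, m2, m3, m4, m5, m7}, keep only states in Sat with every successor in Z. Z1 = {m0, m2, m3, m5, m7}; Z2 = {m0, m5, m7}; fixed.
Sat(AG (a | r)) = {m0, m5, m7}
Sat(EX (AG (a | r))) = {s : some successor in {m0, m5, m7}} = {m0, m1, m4, m5, m7}
m4 ∈ Sat(EX (AG (a | r))) = {m0, m1, m4, m5, m7}, so the formula holds at m4.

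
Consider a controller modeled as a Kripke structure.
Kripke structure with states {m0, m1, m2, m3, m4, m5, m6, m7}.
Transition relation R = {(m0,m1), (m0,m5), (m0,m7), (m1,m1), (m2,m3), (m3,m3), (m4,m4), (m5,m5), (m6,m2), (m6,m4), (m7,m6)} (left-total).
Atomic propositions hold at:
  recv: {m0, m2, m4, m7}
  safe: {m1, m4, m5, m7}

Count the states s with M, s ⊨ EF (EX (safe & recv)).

4

Sat(safe & recv) = {m4, m7}
Sat(EX (safe & recv)) = {s : some successor in {m4, m7}} = {m0, m4, m6}
EF (EX (safe & recv)): least fixpoint, start Z0 = {m0, m4, m6}, add states with some successor in Z. Z1 = {m0, m4, m6, m7}; fixed.
Sat(EF (EX (safe & recv))) = {m0, m4, m6, m7}
|Sat(EF (EX (safe & recv)))| = |{m0, m4, m6, m7}| = 4.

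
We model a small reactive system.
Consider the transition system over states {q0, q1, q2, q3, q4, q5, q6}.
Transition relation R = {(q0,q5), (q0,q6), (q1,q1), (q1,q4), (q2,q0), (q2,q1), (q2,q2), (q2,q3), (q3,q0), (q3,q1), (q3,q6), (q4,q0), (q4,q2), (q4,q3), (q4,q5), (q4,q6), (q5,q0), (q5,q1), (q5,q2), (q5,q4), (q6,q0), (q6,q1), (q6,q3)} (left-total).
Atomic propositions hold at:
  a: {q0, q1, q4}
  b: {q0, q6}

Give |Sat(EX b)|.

Sat(EX b) = {s : some successor in {q0, q6}} = {q0, q2, q3, q4, q5, q6}
|Sat(EX b)| = |{q0, q2, q3, q4, q5, q6}| = 6.

6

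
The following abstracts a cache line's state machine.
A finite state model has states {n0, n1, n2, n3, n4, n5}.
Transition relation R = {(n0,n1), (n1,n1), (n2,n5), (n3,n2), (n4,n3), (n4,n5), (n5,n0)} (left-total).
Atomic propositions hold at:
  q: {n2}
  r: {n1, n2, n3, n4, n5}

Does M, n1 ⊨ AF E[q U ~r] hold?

Sat(~r) = {n0}
E[q U ~r]: least fixpoint, start Z0 = Sat(~r) = {n0}, add states in Sat(q) with some successor in Z. Already a fixed point.
Sat(E[q U ~r]) = {n0}
AF E[q U ~r]: least fixpoint, start Z0 = {n0}, add states with every successor in Z. Z1 = {n0, n5}; Z2 = {n0, n2, n5}; Z3 = {n0, n2, n3, n5}; Z4 = {n0, n2, n3, n4, n5}; fixed.
Sat(AF E[q U ~r]) = {n0, n2, n3, n4, n5}
n1 ∉ Sat(AF E[q U ~r]) = {n0, n2, n3, n4, n5}, so the formula does not hold at n1.

No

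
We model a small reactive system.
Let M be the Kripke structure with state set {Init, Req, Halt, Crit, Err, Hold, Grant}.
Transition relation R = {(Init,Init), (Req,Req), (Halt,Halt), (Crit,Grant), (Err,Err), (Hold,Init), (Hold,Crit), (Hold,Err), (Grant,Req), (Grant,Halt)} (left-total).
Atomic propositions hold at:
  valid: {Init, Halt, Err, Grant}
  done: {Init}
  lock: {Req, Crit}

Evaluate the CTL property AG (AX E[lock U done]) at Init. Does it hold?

Yes

E[lock U done]: least fixpoint, start Z0 = Sat(done) = {Init}, add states in Sat(lock) with some successor in Z. Already a fixed point.
Sat(E[lock U done]) = {Init}
Sat(AX E[lock U done]) = {s : every successor in {Init}} = {Init}
AG (AX E[lock U done]): greatest fixpoint, start Z0 = {Init}, keep only states in Sat with every successor in Z. Already a fixed point.
Sat(AG (AX E[lock U done])) = {Init}
Init ∈ Sat(AG (AX E[lock U done])) = {Init}, so the formula holds at Init.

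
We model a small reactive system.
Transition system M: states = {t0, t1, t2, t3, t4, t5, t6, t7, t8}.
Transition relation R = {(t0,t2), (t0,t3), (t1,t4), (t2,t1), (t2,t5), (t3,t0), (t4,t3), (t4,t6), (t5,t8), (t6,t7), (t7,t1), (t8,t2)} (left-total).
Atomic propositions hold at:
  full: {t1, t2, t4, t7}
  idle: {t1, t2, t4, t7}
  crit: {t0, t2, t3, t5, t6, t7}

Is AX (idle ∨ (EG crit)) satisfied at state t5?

EG crit: greatest fixpoint, start Z0 = {t0, t2, t3, t5, t6, t7}, keep only states in Sat with some successor in Z. Z1 = {t0, t2, t3, t6}; Z2 = {t0, t3}; fixed.
Sat(EG crit) = {t0, t3}
Sat(idle ∨ (EG crit)) = {t0, t1, t2, t3, t4, t7}
Sat(AX (idle ∨ (EG crit))) = {s : every successor in {t0, t1, t2, t3, t4, t7}} = {t0, t1, t3, t6, t7, t8}
t5 ∉ Sat(AX (idle ∨ (EG crit))) = {t0, t1, t3, t6, t7, t8}, so the formula does not hold at t5.

No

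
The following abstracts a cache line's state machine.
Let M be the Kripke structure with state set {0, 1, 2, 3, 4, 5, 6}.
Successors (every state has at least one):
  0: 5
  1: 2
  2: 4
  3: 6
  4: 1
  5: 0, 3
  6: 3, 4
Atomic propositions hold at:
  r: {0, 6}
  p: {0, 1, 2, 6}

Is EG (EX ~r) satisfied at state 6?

Sat(~r) = {1, 2, 3, 4, 5}
Sat(EX ~r) = {s : some successor in {1, 2, 3, 4, 5}} = {0, 1, 2, 4, 5, 6}
EG (EX ~r): greatest fixpoint, start Z0 = {0, 1, 2, 4, 5, 6}, keep only states in Sat with some successor in Z. Already a fixed point.
Sat(EG (EX ~r)) = {0, 1, 2, 4, 5, 6}
6 ∈ Sat(EG (EX ~r)) = {0, 1, 2, 4, 5, 6}, so the formula holds at 6.

Yes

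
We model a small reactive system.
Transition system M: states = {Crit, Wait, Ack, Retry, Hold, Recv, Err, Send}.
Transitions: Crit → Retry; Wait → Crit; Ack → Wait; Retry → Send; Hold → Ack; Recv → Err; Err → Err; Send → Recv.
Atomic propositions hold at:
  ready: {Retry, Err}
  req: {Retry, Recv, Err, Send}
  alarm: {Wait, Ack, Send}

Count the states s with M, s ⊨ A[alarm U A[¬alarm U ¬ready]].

Sat(¬alarm) = {Crit, Retry, Hold, Recv, Err}
Sat(¬ready) = {Crit, Wait, Ack, Hold, Recv, Send}
A[¬alarm U ¬ready]: least fixpoint, start Z0 = Sat(¬ready) = {Crit, Wait, Ack, Hold, Recv, Send}, add states in Sat(¬alarm) with every successor in Z. Z1 = {Crit, Wait, Ack, Retry, Hold, Recv, Send}; fixed.
Sat(A[¬alarm U ¬ready]) = {Crit, Wait, Ack, Retry, Hold, Recv, Send}
A[alarm U A[¬alarm U ¬ready]]: least fixpoint, start Z0 = Sat(A[¬alarm U ¬ready]) = {Crit, Wait, Ack, Retry, Hold, Recv, Send}, add states in Sat(alarm) with every successor in Z. Already a fixed point.
Sat(A[alarm U A[¬alarm U ¬ready]]) = {Crit, Wait, Ack, Retry, Hold, Recv, Send}
|Sat(A[alarm U A[¬alarm U ¬ready]])| = |{Crit, Wait, Ack, Retry, Hold, Recv, Send}| = 7.

7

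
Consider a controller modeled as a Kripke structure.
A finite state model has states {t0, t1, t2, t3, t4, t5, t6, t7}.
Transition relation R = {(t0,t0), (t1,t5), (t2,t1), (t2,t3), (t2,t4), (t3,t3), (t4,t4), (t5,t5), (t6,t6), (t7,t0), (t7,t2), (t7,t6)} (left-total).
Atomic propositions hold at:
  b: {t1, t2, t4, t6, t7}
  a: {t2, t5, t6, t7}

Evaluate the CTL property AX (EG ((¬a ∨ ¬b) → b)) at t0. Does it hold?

Sat(¬a) = {t0, t1, t3, t4}
Sat(¬b) = {t0, t3, t5}
Sat(¬a ∨ ¬b) = {t0, t1, t3, t4, t5}
Sat((¬a ∨ ¬b) → b) = {t1, t2, t4, t6, t7}
EG ((¬a ∨ ¬b) → b): greatest fixpoint, start Z0 = {t1, t2, t4, t6, t7}, keep only states in Sat with some successor in Z. Z1 = {t2, t4, t6, t7}; fixed.
Sat(EG ((¬a ∨ ¬b) → b)) = {t2, t4, t6, t7}
Sat(AX (EG ((¬a ∨ ¬b) → b))) = {s : every successor in {t2, t4, t6, t7}} = {t4, t6}
t0 ∉ Sat(AX (EG ((¬a ∨ ¬b) → b))) = {t4, t6}, so the formula does not hold at t0.

No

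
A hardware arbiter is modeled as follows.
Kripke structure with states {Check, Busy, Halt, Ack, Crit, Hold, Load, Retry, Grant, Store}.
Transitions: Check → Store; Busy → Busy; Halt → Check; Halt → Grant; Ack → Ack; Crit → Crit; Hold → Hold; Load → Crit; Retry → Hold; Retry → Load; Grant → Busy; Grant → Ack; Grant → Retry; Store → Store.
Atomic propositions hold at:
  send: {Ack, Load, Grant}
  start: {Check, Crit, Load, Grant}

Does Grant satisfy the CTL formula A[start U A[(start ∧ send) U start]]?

Sat(start ∧ send) = {Load, Grant}
A[(start ∧ send) U start]: least fixpoint, start Z0 = Sat(start) = {Check, Crit, Load, Grant}, add states in Sat(start ∧ send) with every successor in Z. Already a fixed point.
Sat(A[(start ∧ send) U start]) = {Check, Crit, Load, Grant}
A[start U A[(start ∧ send) U start]]: least fixpoint, start Z0 = Sat(A[(start ∧ send) U start]) = {Check, Crit, Load, Grant}, add states in Sat(start) with every successor in Z. Already a fixed point.
Sat(A[start U A[(start ∧ send) U start]]) = {Check, Crit, Load, Grant}
Grant ∈ Sat(A[start U A[(start ∧ send) U start]]) = {Check, Crit, Load, Grant}, so the formula holds at Grant.

Yes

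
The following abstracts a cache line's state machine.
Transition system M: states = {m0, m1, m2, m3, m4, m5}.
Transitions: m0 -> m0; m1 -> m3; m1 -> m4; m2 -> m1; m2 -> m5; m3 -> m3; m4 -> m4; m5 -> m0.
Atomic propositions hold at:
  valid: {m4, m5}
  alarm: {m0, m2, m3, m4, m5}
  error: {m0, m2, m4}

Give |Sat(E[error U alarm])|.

5

E[error U alarm]: least fixpoint, start Z0 = Sat(alarm) = {m0, m2, m3, m4, m5}, add states in Sat(error) with some successor in Z. Already a fixed point.
Sat(E[error U alarm]) = {m0, m2, m3, m4, m5}
|Sat(E[error U alarm])| = |{m0, m2, m3, m4, m5}| = 5.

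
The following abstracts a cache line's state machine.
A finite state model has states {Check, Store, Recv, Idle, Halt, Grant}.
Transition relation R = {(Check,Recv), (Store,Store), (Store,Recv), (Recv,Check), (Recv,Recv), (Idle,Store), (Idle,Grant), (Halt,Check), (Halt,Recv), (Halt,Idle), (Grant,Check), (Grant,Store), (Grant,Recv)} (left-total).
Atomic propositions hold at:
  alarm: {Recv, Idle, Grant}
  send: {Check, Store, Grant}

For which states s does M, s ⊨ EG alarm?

EG alarm: greatest fixpoint, start Z0 = {Recv, Idle, Grant}, keep only states in Sat with some successor in Z. Already a fixed point.
Sat(EG alarm) = {Recv, Idle, Grant}

{Recv, Idle, Grant}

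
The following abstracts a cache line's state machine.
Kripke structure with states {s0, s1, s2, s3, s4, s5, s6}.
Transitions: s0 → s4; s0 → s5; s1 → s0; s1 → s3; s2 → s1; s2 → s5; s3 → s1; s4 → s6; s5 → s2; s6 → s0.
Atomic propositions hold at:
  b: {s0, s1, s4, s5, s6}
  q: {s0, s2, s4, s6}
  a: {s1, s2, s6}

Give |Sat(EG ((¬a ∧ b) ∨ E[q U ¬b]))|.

3

Sat(¬a) = {s0, s3, s4, s5}
Sat(¬a ∧ b) = {s0, s4, s5}
Sat(¬b) = {s2, s3}
E[q U ¬b]: least fixpoint, start Z0 = Sat(¬b) = {s2, s3}, add states in Sat(q) with some successor in Z. Already a fixed point.
Sat(E[q U ¬b]) = {s2, s3}
Sat((¬a ∧ b) ∨ E[q U ¬b]) = {s0, s2, s3, s4, s5}
EG ((¬a ∧ b) ∨ E[q U ¬b]): greatest fixpoint, start Z0 = {s0, s2, s3, s4, s5}, keep only states in Sat with some successor in Z. Z1 = {s0, s2, s5}; fixed.
Sat(EG ((¬a ∧ b) ∨ E[q U ¬b])) = {s0, s2, s5}
|Sat(EG ((¬a ∧ b) ∨ E[q U ¬b]))| = |{s0, s2, s5}| = 3.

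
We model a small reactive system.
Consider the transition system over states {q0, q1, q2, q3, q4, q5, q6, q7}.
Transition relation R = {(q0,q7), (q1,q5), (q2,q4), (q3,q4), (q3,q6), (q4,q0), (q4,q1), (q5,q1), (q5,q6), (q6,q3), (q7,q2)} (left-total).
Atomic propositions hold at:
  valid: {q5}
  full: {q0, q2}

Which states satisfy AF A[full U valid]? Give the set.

A[full U valid]: least fixpoint, start Z0 = Sat(valid) = {q5}, add states in Sat(full) with every successor in Z. Already a fixed point.
Sat(A[full U valid]) = {q5}
AF A[full U valid]: least fixpoint, start Z0 = {q5}, add states with every successor in Z. Z1 = {q1, q5}; fixed.
Sat(AF A[full U valid]) = {q1, q5}

{q1, q5}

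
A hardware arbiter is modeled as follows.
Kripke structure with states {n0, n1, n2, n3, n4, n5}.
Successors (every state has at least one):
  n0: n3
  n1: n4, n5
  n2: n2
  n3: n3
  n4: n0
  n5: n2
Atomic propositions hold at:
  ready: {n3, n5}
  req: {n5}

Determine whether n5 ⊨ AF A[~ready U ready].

Sat(~ready) = {n0, n1, n2, n4}
A[~ready U ready]: least fixpoint, start Z0 = Sat(ready) = {n3, n5}, add states in Sat(~ready) with every successor in Z. Z1 = {n0, n3, n5}; Z2 = {n0, n3, n4, n5}; Z3 = {n0, n1, n3, n4, n5}; fixed.
Sat(A[~ready U ready]) = {n0, n1, n3, n4, n5}
AF A[~ready U ready]: least fixpoint, start Z0 = {n0, n1, n3, n4, n5}, add states with every successor in Z. Already a fixed point.
Sat(AF A[~ready U ready]) = {n0, n1, n3, n4, n5}
n5 ∈ Sat(AF A[~ready U ready]) = {n0, n1, n3, n4, n5}, so the formula holds at n5.

Yes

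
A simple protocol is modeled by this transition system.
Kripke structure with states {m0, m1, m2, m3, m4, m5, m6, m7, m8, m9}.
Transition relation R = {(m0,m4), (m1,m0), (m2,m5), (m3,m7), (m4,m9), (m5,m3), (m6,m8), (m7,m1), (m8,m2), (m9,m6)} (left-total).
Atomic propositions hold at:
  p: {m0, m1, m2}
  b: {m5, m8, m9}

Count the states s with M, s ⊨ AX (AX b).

3

Sat(AX b) = {s : every successor in {m5, m8, m9}} = {m2, m4, m6}
Sat(AX (AX b)) = {s : every successor in {m2, m4, m6}} = {m0, m8, m9}
|Sat(AX (AX b))| = |{m0, m8, m9}| = 3.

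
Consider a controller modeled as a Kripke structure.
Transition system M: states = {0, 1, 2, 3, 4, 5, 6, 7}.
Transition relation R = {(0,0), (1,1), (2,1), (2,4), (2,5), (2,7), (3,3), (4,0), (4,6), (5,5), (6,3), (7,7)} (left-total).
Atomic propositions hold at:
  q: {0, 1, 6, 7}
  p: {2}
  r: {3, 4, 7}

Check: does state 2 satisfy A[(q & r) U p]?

Sat(q & r) = {7}
A[(q & r) U p]: least fixpoint, start Z0 = Sat(p) = {2}, add states in Sat(q & r) with every successor in Z. Already a fixed point.
Sat(A[(q & r) U p]) = {2}
2 ∈ Sat(A[(q & r) U p]) = {2}, so the formula holds at 2.

Yes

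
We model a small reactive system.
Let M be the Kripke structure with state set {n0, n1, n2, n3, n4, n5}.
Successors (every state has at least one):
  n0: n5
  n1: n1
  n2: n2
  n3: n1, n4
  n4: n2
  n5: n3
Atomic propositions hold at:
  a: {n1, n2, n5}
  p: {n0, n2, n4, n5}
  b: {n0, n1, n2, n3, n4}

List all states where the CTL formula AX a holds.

{n0, n1, n2, n4}

Sat(AX a) = {s : every successor in {n1, n2, n5}} = {n0, n1, n2, n4}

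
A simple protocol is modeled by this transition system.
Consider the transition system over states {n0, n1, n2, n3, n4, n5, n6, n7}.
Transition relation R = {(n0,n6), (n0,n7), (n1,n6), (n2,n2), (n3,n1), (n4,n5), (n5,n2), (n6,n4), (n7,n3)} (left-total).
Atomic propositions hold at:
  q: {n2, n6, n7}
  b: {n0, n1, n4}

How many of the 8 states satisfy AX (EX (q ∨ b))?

6

Sat(q ∨ b) = {n0, n1, n2, n4, n6, n7}
Sat(EX (q ∨ b)) = {s : some successor in {n0, n1, n2, n4, n6, n7}} = {n0, n1, n2, n3, n5, n6}
Sat(AX (EX (q ∨ b))) = {s : every successor in {n0, n1, n2, n3, n5, n6}} = {n1, n2, n3, n4, n5, n7}
|Sat(AX (EX (q ∨ b)))| = |{n1, n2, n3, n4, n5, n7}| = 6.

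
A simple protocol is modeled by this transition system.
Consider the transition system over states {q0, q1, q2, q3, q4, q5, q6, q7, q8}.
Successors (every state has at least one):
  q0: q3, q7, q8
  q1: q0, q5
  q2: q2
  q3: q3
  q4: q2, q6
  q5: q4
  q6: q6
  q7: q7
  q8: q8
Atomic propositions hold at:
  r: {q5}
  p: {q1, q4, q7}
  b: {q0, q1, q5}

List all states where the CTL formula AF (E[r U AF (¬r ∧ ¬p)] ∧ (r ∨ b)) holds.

Sat(¬r) = {q0, q1, q2, q3, q4, q6, q7, q8}
Sat(¬p) = {q0, q2, q3, q5, q6, q8}
Sat(¬r ∧ ¬p) = {q0, q2, q3, q6, q8}
AF (¬r ∧ ¬p): least fixpoint, start Z0 = {q0, q2, q3, q6, q8}, add states with every successor in Z. Z1 = {q0, q2, q3, q4, q6, q8}; Z2 = {q0, q2, q3, q4, q5, q6, q8}; Z3 = {q0, q1, q2, q3, q4, q5, q6, q8}; fixed.
Sat(AF (¬r ∧ ¬p)) = {q0, q1, q2, q3, q4, q5, q6, q8}
E[r U AF (¬r ∧ ¬p)]: least fixpoint, start Z0 = Sat(AF (¬r ∧ ¬p)) = {q0, q1, q2, q3, q4, q5, q6, q8}, add states in Sat(r) with some successor in Z. Already a fixed point.
Sat(E[r U AF (¬r ∧ ¬p)]) = {q0, q1, q2, q3, q4, q5, q6, q8}
Sat(r ∨ b) = {q0, q1, q5}
Sat(E[r U AF (¬r ∧ ¬p)] ∧ (r ∨ b)) = {q0, q1, q5}
AF (E[r U AF (¬r ∧ ¬p)] ∧ (r ∨ b)): least fixpoint, start Z0 = {q0, q1, q5}, add states with every successor in Z. Already a fixed point.
Sat(AF (E[r U AF (¬r ∧ ¬p)] ∧ (r ∨ b))) = {q0, q1, q5}

{q0, q1, q5}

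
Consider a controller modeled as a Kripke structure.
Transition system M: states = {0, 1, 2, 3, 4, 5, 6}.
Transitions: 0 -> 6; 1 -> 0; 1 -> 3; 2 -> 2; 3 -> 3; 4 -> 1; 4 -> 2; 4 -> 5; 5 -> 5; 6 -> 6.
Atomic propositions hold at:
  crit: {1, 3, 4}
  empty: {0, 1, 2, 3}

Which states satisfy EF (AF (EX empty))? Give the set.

Sat(EX empty) = {s : some successor in {0, 1, 2, 3}} = {1, 2, 3, 4}
AF (EX empty): least fixpoint, start Z0 = {1, 2, 3, 4}, add states with every successor in Z. Already a fixed point.
Sat(AF (EX empty)) = {1, 2, 3, 4}
EF (AF (EX empty)): least fixpoint, start Z0 = {1, 2, 3, 4}, add states with some successor in Z. Already a fixed point.
Sat(EF (AF (EX empty))) = {1, 2, 3, 4}

{1, 2, 3, 4}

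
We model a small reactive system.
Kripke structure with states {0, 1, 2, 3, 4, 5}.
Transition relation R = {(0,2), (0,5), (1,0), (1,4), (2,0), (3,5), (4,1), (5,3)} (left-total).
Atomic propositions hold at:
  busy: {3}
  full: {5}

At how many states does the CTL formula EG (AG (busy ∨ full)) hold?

Sat(busy ∨ full) = {3, 5}
AG (busy ∨ full): greatest fixpoint, start Z0 = {3, 5}, keep only states in Sat with every successor in Z. Already a fixed point.
Sat(AG (busy ∨ full)) = {3, 5}
EG (AG (busy ∨ full)): greatest fixpoint, start Z0 = {3, 5}, keep only states in Sat with some successor in Z. Already a fixed point.
Sat(EG (AG (busy ∨ full))) = {3, 5}
|Sat(EG (AG (busy ∨ full)))| = |{3, 5}| = 2.

2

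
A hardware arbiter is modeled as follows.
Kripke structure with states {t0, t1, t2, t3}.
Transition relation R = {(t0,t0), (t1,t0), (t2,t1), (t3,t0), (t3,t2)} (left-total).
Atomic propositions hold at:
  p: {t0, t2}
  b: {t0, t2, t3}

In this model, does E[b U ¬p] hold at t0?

Sat(¬p) = {t1, t3}
E[b U ¬p]: least fixpoint, start Z0 = Sat(¬p) = {t1, t3}, add states in Sat(b) with some successor in Z. Z1 = {t1, t2, t3}; fixed.
Sat(E[b U ¬p]) = {t1, t2, t3}
t0 ∉ Sat(E[b U ¬p]) = {t1, t2, t3}, so the formula does not hold at t0.

No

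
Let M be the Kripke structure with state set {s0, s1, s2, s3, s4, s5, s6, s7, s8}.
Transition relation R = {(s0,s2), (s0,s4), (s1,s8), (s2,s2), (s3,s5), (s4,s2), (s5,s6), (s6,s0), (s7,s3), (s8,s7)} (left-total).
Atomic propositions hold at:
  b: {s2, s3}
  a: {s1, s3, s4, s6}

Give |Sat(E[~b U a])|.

8

Sat(~b) = {s0, s1, s4, s5, s6, s7, s8}
E[~b U a]: least fixpoint, start Z0 = Sat(a) = {s1, s3, s4, s6}, add states in Sat(~b) with some successor in Z. Z1 = {s0, s1, s3, s4, s5, s6, s7}; Z2 = {s0, s1, s3, s4, s5, s6, s7, s8}; fixed.
Sat(E[~b U a]) = {s0, s1, s3, s4, s5, s6, s7, s8}
|Sat(E[~b U a])| = |{s0, s1, s3, s4, s5, s6, s7, s8}| = 8.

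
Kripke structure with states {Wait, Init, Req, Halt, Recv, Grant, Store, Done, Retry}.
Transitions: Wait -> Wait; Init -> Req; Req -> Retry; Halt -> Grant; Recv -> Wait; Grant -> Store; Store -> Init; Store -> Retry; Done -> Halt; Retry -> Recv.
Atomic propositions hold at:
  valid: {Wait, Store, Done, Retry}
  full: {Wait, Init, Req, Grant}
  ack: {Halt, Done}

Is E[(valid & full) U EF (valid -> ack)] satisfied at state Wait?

Sat(valid & full) = {Wait}
Sat(valid -> ack) = {Init, Req, Halt, Recv, Grant, Done}
EF (valid -> ack): least fixpoint, start Z0 = {Init, Req, Halt, Recv, Grant, Done}, add states with some successor in Z. Z1 = {Init, Req, Halt, Recv, Grant, Store, Done, Retry}; fixed.
Sat(EF (valid -> ack)) = {Init, Req, Halt, Recv, Grant, Store, Done, Retry}
E[(valid & full) U EF (valid -> ack)]: least fixpoint, start Z0 = Sat(EF (valid -> ack)) = {Init, Req, Halt, Recv, Grant, Store, Done, Retry}, add states in Sat(valid & full) with some successor in Z. Already a fixed point.
Sat(E[(valid & full) U EF (valid -> ack)]) = {Init, Req, Halt, Recv, Grant, Store, Done, Retry}
Wait ∉ Sat(E[(valid & full) U EF (valid -> ack)]) = {Init, Req, Halt, Recv, Grant, Store, Done, Retry}, so the formula does not hold at Wait.

No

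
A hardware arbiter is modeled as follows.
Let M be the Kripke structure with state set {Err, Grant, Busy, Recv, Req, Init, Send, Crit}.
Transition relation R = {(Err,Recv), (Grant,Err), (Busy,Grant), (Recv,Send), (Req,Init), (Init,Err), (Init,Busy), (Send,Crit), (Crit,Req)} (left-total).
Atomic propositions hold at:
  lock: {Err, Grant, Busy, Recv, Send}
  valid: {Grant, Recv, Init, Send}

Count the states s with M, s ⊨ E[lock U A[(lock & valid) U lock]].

5

Sat(lock & valid) = {Grant, Recv, Send}
A[(lock & valid) U lock]: least fixpoint, start Z0 = Sat(lock) = {Err, Grant, Busy, Recv, Send}, add states in Sat(lock & valid) with every successor in Z. Already a fixed point.
Sat(A[(lock & valid) U lock]) = {Err, Grant, Busy, Recv, Send}
E[lock U A[(lock & valid) U lock]]: least fixpoint, start Z0 = Sat(A[(lock & valid) U lock]) = {Err, Grant, Busy, Recv, Send}, add states in Sat(lock) with some successor in Z. Already a fixed point.
Sat(E[lock U A[(lock & valid) U lock]]) = {Err, Grant, Busy, Recv, Send}
|Sat(E[lock U A[(lock & valid) U lock]])| = |{Err, Grant, Busy, Recv, Send}| = 5.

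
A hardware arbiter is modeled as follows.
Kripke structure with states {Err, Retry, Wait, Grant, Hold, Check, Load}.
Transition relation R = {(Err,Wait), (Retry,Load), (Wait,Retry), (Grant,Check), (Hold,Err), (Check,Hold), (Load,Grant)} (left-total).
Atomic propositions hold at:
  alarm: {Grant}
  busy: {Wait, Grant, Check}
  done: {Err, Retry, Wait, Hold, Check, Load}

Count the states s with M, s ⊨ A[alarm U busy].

3

A[alarm U busy]: least fixpoint, start Z0 = Sat(busy) = {Wait, Grant, Check}, add states in Sat(alarm) with every successor in Z. Already a fixed point.
Sat(A[alarm U busy]) = {Wait, Grant, Check}
|Sat(A[alarm U busy])| = |{Wait, Grant, Check}| = 3.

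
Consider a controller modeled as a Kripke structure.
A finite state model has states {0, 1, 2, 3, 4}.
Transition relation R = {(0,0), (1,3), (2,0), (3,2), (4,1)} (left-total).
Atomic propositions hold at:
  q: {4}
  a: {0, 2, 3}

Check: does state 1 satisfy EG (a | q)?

No

Sat(a | q) = {0, 2, 3, 4}
EG (a | q): greatest fixpoint, start Z0 = {0, 2, 3, 4}, keep only states in Sat with some successor in Z. Z1 = {0, 2, 3}; fixed.
Sat(EG (a | q)) = {0, 2, 3}
1 ∉ Sat(EG (a | q)) = {0, 2, 3}, so the formula does not hold at 1.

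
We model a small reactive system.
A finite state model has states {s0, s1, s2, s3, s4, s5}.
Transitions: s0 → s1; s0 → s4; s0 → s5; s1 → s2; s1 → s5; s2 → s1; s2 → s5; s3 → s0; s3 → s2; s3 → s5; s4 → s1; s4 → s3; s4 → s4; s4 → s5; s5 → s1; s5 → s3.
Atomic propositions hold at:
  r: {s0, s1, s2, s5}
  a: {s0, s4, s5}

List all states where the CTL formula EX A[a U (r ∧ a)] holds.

{s0, s1, s2, s3, s4}

Sat(r ∧ a) = {s0, s5}
A[a U (r ∧ a)]: least fixpoint, start Z0 = Sat((r ∧ a)) = {s0, s5}, add states in Sat(a) with every successor in Z. Already a fixed point.
Sat(A[a U (r ∧ a)]) = {s0, s5}
Sat(EX A[a U (r ∧ a)]) = {s : some successor in {s0, s5}} = {s0, s1, s2, s3, s4}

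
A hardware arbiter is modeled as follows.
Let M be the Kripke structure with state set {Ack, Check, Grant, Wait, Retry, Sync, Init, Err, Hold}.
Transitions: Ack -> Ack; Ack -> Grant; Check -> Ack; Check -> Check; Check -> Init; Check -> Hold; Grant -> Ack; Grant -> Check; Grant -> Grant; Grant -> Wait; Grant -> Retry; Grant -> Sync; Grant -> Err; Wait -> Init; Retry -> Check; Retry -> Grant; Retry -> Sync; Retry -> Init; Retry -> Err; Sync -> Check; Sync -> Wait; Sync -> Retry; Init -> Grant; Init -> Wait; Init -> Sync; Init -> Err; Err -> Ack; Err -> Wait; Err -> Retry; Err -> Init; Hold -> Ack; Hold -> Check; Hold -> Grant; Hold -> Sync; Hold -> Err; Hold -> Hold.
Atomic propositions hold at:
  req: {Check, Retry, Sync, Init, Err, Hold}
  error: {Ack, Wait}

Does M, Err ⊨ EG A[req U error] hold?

A[req U error]: least fixpoint, start Z0 = Sat(error) = {Ack, Wait}, add states in Sat(req) with every successor in Z. Already a fixed point.
Sat(A[req U error]) = {Ack, Wait}
EG A[req U error]: greatest fixpoint, start Z0 = {Ack, Wait}, keep only states in Sat with some successor in Z. Z1 = {Ack}; fixed.
Sat(EG A[req U error]) = {Ack}
Err ∉ Sat(EG A[req U error]) = {Ack}, so the formula does not hold at Err.

No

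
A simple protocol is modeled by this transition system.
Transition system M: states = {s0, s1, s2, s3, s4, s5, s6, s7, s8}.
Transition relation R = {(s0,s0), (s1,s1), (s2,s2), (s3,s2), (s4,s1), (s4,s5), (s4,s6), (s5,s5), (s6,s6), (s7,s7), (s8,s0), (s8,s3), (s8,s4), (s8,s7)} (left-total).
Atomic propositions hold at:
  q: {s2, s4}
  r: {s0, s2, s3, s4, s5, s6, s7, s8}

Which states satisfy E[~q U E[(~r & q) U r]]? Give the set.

{s0, s2, s3, s4, s5, s6, s7, s8}

Sat(~q) = {s0, s1, s3, s5, s6, s7, s8}
Sat(~r) = {s1}
Sat(~r & q) = ∅
E[(~r & q) U r]: least fixpoint, start Z0 = Sat(r) = {s0, s2, s3, s4, s5, s6, s7, s8}, add states in Sat(~r & q) with some successor in Z. Already a fixed point.
Sat(E[(~r & q) U r]) = {s0, s2, s3, s4, s5, s6, s7, s8}
E[~q U E[(~r & q) U r]]: least fixpoint, start Z0 = Sat(E[(~r & q) U r]) = {s0, s2, s3, s4, s5, s6, s7, s8}, add states in Sat(~q) with some successor in Z. Already a fixed point.
Sat(E[~q U E[(~r & q) U r]]) = {s0, s2, s3, s4, s5, s6, s7, s8}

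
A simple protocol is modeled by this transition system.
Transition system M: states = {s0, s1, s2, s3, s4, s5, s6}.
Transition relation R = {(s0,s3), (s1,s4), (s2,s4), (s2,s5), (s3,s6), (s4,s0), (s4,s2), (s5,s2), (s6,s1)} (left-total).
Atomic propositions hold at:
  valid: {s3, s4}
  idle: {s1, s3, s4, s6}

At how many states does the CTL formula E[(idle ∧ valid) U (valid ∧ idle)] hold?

Sat(idle ∧ valid) = {s3, s4}
Sat(valid ∧ idle) = {s3, s4}
E[(idle ∧ valid) U (valid ∧ idle)]: least fixpoint, start Z0 = Sat((valid ∧ idle)) = {s3, s4}, add states in Sat(idle ∧ valid) with some successor in Z. Already a fixed point.
Sat(E[(idle ∧ valid) U (valid ∧ idle)]) = {s3, s4}
|Sat(E[(idle ∧ valid) U (valid ∧ idle)])| = |{s3, s4}| = 2.

2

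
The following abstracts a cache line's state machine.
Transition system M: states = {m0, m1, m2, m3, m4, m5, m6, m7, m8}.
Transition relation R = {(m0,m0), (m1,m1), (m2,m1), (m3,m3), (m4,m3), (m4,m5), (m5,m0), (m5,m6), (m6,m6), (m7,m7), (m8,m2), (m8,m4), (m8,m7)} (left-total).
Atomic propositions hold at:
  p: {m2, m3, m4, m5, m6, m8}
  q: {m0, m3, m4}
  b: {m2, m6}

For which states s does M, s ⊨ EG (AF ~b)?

{m0, m1, m2, m3, m4, m5, m7, m8}

Sat(~b) = {m0, m1, m3, m4, m5, m7, m8}
AF ~b: least fixpoint, start Z0 = {m0, m1, m3, m4, m5, m7, m8}, add states with every successor in Z. Z1 = {m0, m1, m2, m3, m4, m5, m7, m8}; fixed.
Sat(AF ~b) = {m0, m1, m2, m3, m4, m5, m7, m8}
EG (AF ~b): greatest fixpoint, start Z0 = {m0, m1, m2, m3, m4, m5, m7, m8}, keep only states in Sat with some successor in Z. Already a fixed point.
Sat(EG (AF ~b)) = {m0, m1, m2, m3, m4, m5, m7, m8}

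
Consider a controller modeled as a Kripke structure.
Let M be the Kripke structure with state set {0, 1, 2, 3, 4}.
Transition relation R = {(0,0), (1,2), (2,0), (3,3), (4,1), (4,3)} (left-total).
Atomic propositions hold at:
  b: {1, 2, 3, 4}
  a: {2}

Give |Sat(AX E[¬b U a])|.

1

Sat(¬b) = {0}
E[¬b U a]: least fixpoint, start Z0 = Sat(a) = {2}, add states in Sat(¬b) with some successor in Z. Already a fixed point.
Sat(E[¬b U a]) = {2}
Sat(AX E[¬b U a]) = {s : every successor in {2}} = {1}
|Sat(AX E[¬b U a])| = |{1}| = 1.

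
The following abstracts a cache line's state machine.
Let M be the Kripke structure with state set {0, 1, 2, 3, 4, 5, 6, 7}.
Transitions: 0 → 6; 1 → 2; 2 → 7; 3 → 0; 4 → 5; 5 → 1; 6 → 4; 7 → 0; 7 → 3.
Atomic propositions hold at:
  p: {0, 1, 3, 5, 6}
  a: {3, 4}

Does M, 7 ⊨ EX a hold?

Sat(EX a) = {s : some successor in {3, 4}} = {6, 7}
7 ∈ Sat(EX a) = {6, 7}, so the formula holds at 7.

Yes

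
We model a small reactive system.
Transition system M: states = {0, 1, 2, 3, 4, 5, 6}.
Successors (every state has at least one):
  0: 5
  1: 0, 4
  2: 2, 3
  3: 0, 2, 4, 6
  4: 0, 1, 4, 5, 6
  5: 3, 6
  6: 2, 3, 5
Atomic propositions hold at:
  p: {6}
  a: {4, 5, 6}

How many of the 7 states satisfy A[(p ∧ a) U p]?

1

Sat(p ∧ a) = {6}
A[(p ∧ a) U p]: least fixpoint, start Z0 = Sat(p) = {6}, add states in Sat(p ∧ a) with every successor in Z. Already a fixed point.
Sat(A[(p ∧ a) U p]) = {6}
|Sat(A[(p ∧ a) U p])| = |{6}| = 1.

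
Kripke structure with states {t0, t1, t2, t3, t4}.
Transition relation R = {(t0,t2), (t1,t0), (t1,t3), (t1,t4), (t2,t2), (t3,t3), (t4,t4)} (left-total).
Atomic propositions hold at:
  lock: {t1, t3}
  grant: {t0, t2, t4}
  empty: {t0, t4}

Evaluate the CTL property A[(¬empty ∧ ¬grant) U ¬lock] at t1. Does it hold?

Sat(¬empty) = {t1, t2, t3}
Sat(¬grant) = {t1, t3}
Sat(¬empty ∧ ¬grant) = {t1, t3}
Sat(¬lock) = {t0, t2, t4}
A[(¬empty ∧ ¬grant) U ¬lock]: least fixpoint, start Z0 = Sat(¬lock) = {t0, t2, t4}, add states in Sat(¬empty ∧ ¬grant) with every successor in Z. Already a fixed point.
Sat(A[(¬empty ∧ ¬grant) U ¬lock]) = {t0, t2, t4}
t1 ∉ Sat(A[(¬empty ∧ ¬grant) U ¬lock]) = {t0, t2, t4}, so the formula does not hold at t1.

No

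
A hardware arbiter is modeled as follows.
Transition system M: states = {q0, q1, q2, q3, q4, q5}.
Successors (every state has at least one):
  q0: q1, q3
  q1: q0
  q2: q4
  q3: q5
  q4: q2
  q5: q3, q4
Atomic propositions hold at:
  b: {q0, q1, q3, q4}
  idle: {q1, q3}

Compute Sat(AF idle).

AF idle: least fixpoint, start Z0 = {q1, q3}, add states with every successor in Z. Z1 = {q0, q1, q3}; fixed.
Sat(AF idle) = {q0, q1, q3}

{q0, q1, q3}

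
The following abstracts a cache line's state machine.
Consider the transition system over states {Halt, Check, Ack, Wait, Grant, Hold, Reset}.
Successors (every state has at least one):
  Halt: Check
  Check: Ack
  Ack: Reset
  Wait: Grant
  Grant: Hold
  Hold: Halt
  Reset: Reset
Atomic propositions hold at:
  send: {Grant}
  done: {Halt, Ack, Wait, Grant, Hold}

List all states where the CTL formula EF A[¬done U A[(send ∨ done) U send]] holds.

Sat(¬done) = {Check, Reset}
Sat(send ∨ done) = {Halt, Ack, Wait, Grant, Hold}
A[(send ∨ done) U send]: least fixpoint, start Z0 = Sat(send) = {Grant}, add states in Sat(send ∨ done) with every successor in Z. Z1 = {Wait, Grant}; fixed.
Sat(A[(send ∨ done) U send]) = {Wait, Grant}
A[¬done U A[(send ∨ done) U send]]: least fixpoint, start Z0 = Sat(A[(send ∨ done) U send]) = {Wait, Grant}, add states in Sat(¬done) with every successor in Z. Already a fixed point.
Sat(A[¬done U A[(send ∨ done) U send]]) = {Wait, Grant}
EF A[¬done U A[(send ∨ done) U send]]: least fixpoint, start Z0 = {Wait, Grant}, add states with some successor in Z. Already a fixed point.
Sat(EF A[¬done U A[(send ∨ done) U send]]) = {Wait, Grant}

{Wait, Grant}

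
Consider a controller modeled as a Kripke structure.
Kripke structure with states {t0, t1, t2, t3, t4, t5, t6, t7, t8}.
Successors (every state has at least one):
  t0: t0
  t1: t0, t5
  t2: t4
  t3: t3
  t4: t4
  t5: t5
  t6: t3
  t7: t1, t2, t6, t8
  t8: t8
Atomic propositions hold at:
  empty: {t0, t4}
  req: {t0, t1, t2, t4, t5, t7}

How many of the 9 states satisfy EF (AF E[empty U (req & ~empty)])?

4

Sat(~empty) = {t1, t2, t3, t5, t6, t7, t8}
Sat(req & ~empty) = {t1, t2, t5, t7}
E[empty U (req & ~empty)]: least fixpoint, start Z0 = Sat((req & ~empty)) = {t1, t2, t5, t7}, add states in Sat(empty) with some successor in Z. Already a fixed point.
Sat(E[empty U (req & ~empty)]) = {t1, t2, t5, t7}
AF E[empty U (req & ~empty)]: least fixpoint, start Z0 = {t1, t2, t5, t7}, add states with every successor in Z. Already a fixed point.
Sat(AF E[empty U (req & ~empty)]) = {t1, t2, t5, t7}
EF (AF E[empty U (req & ~empty)]): least fixpoint, start Z0 = {t1, t2, t5, t7}, add states with some successor in Z. Already a fixed point.
Sat(EF (AF E[empty U (req & ~empty)])) = {t1, t2, t5, t7}
|Sat(EF (AF E[empty U (req & ~empty)]))| = |{t1, t2, t5, t7}| = 4.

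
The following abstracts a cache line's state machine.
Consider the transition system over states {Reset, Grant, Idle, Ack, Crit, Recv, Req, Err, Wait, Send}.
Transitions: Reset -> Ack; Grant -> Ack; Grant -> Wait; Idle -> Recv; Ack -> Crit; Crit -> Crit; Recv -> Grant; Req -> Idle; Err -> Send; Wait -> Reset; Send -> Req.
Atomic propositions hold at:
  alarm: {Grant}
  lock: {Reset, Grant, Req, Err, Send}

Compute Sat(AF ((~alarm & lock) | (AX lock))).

Sat(~alarm) = {Reset, Idle, Ack, Crit, Recv, Req, Err, Wait, Send}
Sat(~alarm & lock) = {Reset, Req, Err, Send}
Sat(AX lock) = {s : every successor in {Reset, Grant, Req, Err, Send}} = {Recv, Err, Wait, Send}
Sat((~alarm & lock) | (AX lock)) = {Reset, Recv, Req, Err, Wait, Send}
AF ((~alarm & lock) | (AX lock)): least fixpoint, start Z0 = {Reset, Recv, Req, Err, Wait, Send}, add states with every successor in Z. Z1 = {Reset, Idle, Recv, Req, Err, Wait, Send}; fixed.
Sat(AF ((~alarm & lock) | (AX lock))) = {Reset, Idle, Recv, Req, Err, Wait, Send}

{Reset, Idle, Recv, Req, Err, Wait, Send}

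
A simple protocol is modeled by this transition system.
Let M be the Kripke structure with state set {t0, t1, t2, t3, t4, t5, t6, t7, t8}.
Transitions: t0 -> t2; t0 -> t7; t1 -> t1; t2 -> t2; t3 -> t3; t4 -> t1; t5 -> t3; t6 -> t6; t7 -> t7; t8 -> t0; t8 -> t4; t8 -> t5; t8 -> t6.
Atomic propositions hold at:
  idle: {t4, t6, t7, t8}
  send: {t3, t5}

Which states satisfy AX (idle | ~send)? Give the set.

Sat(~send) = {t0, t1, t2, t4, t6, t7, t8}
Sat(idle | ~send) = {t0, t1, t2, t4, t6, t7, t8}
Sat(AX (idle | ~send)) = {s : every successor in {t0, t1, t2, t4, t6, t7, t8}} = {t0, t1, t2, t4, t6, t7}

{t0, t1, t2, t4, t6, t7}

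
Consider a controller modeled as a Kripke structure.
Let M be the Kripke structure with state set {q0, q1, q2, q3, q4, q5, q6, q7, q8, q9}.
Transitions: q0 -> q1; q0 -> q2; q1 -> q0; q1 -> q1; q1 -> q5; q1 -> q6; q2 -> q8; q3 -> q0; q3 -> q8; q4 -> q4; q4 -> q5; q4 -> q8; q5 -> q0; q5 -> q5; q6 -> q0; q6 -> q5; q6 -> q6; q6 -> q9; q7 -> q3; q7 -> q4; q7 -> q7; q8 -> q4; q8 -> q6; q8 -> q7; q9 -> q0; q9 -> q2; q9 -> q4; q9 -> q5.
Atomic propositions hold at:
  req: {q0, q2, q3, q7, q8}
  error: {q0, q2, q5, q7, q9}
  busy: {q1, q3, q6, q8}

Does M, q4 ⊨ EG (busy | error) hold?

Sat(busy | error) = {q0, q1, q2, q3, q5, q6, q7, q8, q9}
EG (busy | error): greatest fixpoint, start Z0 = {q0, q1, q2, q3, q5, q6, q7, q8, q9}, keep only states in Sat with some successor in Z. Already a fixed point.
Sat(EG (busy | error)) = {q0, q1, q2, q3, q5, q6, q7, q8, q9}
q4 ∉ Sat(EG (busy | error)) = {q0, q1, q2, q3, q5, q6, q7, q8, q9}, so the formula does not hold at q4.

No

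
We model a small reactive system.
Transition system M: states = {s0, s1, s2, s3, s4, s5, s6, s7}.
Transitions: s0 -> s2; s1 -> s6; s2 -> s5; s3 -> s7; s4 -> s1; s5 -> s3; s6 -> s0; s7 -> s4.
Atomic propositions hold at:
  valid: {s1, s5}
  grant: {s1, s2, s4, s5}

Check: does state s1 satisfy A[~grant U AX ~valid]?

Sat(~grant) = {s0, s3, s6, s7}
Sat(~valid) = {s0, s2, s3, s4, s6, s7}
Sat(AX ~valid) = {s : every successor in {s0, s2, s3, s4, s6, s7}} = {s0, s1, s3, s5, s6, s7}
A[~grant U AX ~valid]: least fixpoint, start Z0 = Sat(AX ~valid) = {s0, s1, s3, s5, s6, s7}, add states in Sat(~grant) with every successor in Z. Already a fixed point.
Sat(A[~grant U AX ~valid]) = {s0, s1, s3, s5, s6, s7}
s1 ∈ Sat(A[~grant U AX ~valid]) = {s0, s1, s3, s5, s6, s7}, so the formula holds at s1.

Yes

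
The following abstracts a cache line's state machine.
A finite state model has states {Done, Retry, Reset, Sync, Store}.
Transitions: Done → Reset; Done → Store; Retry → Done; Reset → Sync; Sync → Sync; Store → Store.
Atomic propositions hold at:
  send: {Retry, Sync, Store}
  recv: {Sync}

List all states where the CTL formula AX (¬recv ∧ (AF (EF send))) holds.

{Done, Retry, Store}

Sat(¬recv) = {Done, Retry, Reset, Store}
EF send: least fixpoint, start Z0 = {Retry, Sync, Store}, add states with some successor in Z. Z1 = {Done, Retry, Reset, Sync, Store}; fixed.
Sat(EF send) = {Done, Retry, Reset, Sync, Store}
AF (EF send): least fixpoint, start Z0 = {Done, Retry, Reset, Sync, Store}, add states with every successor in Z. Already a fixed point.
Sat(AF (EF send)) = {Done, Retry, Reset, Sync, Store}
Sat(¬recv ∧ (AF (EF send))) = {Done, Retry, Reset, Store}
Sat(AX (¬recv ∧ (AF (EF send)))) = {s : every successor in {Done, Retry, Reset, Store}} = {Done, Retry, Store}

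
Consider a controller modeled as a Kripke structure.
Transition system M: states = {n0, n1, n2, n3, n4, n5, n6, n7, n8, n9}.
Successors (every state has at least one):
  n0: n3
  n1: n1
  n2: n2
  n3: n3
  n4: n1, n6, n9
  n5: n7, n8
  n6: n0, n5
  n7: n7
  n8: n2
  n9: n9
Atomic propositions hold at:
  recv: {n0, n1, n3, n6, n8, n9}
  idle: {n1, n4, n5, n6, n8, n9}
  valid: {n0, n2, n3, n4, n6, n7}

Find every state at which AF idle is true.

AF idle: least fixpoint, start Z0 = {n1, n4, n5, n6, n8, n9}, add states with every successor in Z. Already a fixed point.
Sat(AF idle) = {n1, n4, n5, n6, n8, n9}

{n1, n4, n5, n6, n8, n9}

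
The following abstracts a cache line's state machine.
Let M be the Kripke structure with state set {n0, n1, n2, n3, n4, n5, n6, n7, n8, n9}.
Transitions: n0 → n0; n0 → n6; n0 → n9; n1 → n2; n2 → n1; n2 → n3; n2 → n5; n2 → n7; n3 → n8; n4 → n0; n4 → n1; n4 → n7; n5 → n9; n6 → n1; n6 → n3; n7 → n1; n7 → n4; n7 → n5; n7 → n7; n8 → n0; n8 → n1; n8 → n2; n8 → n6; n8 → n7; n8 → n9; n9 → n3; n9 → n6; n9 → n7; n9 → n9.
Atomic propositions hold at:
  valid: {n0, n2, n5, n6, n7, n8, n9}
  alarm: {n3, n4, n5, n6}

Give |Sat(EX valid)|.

Sat(EX valid) = {s : some successor in {n0, n2, n5, n6, n7, n8, n9}} = {n0, n1, n2, n3, n4, n5, n7, n8, n9}
|Sat(EX valid)| = |{n0, n1, n2, n3, n4, n5, n7, n8, n9}| = 9.

9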